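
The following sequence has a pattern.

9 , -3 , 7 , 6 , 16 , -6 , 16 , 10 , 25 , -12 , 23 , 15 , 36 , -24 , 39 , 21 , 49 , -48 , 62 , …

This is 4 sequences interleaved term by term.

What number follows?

28

Split by position mod 4: positions 1, 5, 9, … form one track, and each other residue class forms its own.
Stream A = 9, 16, 25, 36, 49: the squares 3², 4², 5², ….
Stream B = -3, -6, -12, -24, -48: multiplying by 2 each time.
Stream C = 7, 16, 23, 39, 62: Fibonacci-style (each term is the sum of the two before it).
Stream D = 6, 10, 15, 21: the triangular numbers T_3, T_4, ….
The 20th slot belongs to stream D; its 5th term is 28.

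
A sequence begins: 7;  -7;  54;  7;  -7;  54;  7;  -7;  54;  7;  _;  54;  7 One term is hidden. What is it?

The slot pattern repeats as AAB (period 3), so there are 2 interleaved tracks.
Track A = 7, -7, 7, -7, 7, -7, 7, ?, 7: the oscillation 7·(−1)^(n+1).
Track B = 54, 54, 54, 54: constant 54.
So the missing entry in track A is -7.

-7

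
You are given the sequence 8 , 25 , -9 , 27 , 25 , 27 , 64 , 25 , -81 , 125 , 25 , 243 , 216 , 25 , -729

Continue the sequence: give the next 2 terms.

343, 25

Split by position mod 3: positions 1, 4, 7, … form one track, and each other residue class forms its own.
Stream A = 8, 27, 64, 125, 216: consecutive cubes n³ from n = 2.
Stream B = 25, 25, 25, 25, 25: always 25.
Stream C = -9, 27, -81, 243, -729: multiplying by -3 each time.
The 16th slot belongs to stream A; its 6th term is 343.
Term 17 comes from stream B (its 6th entry): 25.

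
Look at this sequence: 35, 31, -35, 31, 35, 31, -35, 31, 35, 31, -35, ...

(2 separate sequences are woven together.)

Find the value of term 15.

Positions 1, 3, 5, … form one subsequence and positions 2, 4, 6, … form another.
Track A: 35, -35, 35, -35, 35, -35 — alternating ±35.
Track B: 31, 31, 31, 31, 31 — constant 31.
Position 15 falls in track A as its term 8, giving -35.

-35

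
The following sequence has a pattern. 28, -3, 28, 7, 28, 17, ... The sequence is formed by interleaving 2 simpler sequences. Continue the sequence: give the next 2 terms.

28, 27

Split by position mod 2 into 2 tracks.
Stream A: 28, 28, 28 (always 28).
Stream B: -3, 7, 17 (adding 10 each time).
Position 7 falls in stream A as its term 4, giving 28.
The 8th slot belongs to stream B; its 4th term is 27.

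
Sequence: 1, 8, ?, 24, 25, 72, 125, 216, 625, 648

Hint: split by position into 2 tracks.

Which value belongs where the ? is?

The terms cycle through 2 interleaved subsequences.
Track A: 1, ?, 25, 125, 625. Powers 5^0, 5^1, 5^2, ….
Track B: 8, 24, 72, 216, 648. Geometric, ×3 each step.
Track A's pattern makes the blank 5.

5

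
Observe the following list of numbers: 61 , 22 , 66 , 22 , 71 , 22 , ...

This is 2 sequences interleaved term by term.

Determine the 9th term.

The terms cycle through 2 interleaved subsequences.
Track A: 61, 66, 71 — arithmetic, step +5.
Track B: 22, 22, 22 — always 22.
The 9th slot belongs to track A; its 5th term is 81.

81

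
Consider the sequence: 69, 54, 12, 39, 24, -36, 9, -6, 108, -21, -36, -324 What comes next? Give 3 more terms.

Positions follow the repeating pattern AAB; grouping by letter gives 2 tracks.
Subsequence A is 69, 54, 39, 24, 9, -6, -21, -36, which is subtracting 15 each time.
Subsequence B is 12, -36, 108, -324, which is geometric, ×-3 each step.
Term 13 comes from subsequence A (its 9th entry): -51.
The 14th slot belongs to subsequence A; its 10th term is -66.
The 15th slot belongs to subsequence B; its 5th term is 972.

-51, -66, 972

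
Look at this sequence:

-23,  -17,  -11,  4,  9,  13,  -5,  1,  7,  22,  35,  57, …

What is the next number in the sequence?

13

The slot pattern repeats as AAABBB (period 6), so there are 2 interleaved tracks.
Stream A: -23, -17, -11, -5, 1, 7 — adding 6 each time.
Stream B: 4, 9, 13, 22, 35, 57 — each term equals the sum of the previous two.
Position 13 → stream A, term 7 = 13.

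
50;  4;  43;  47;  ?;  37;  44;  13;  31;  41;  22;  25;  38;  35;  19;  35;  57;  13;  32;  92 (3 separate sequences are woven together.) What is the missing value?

9

Taking every 3rd term gives 3 separate tracks.
Stream A is 50, 47, 44, 41, 38, 35, 32, which is linear: a_n = 53 − 3·n.
Stream B is 4, ?, 13, 22, 35, 57, 92, which is a Fibonacci-like recurrence a_n = a_{n-1} + a_{n-2}.
Stream C is 43, 37, 31, 25, 19, 13, which is linear: a_n = 49 − 6·n.
So the missing entry in stream B is 9.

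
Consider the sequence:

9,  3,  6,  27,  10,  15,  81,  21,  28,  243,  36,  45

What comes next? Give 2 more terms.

Positions follow the repeating pattern ABB; grouping by letter gives 2 tracks.
Track A: 9, 27, 81, 243 — powers 3^2, 3^3, 3^4, ….
Track B: 3, 6, 10, 15, 21, 28, 36, 45 — triangular numbers n(n+1)/2 for n = 2, 3, ….
Position 13 falls in track A as its term 5, giving 729.
Position 14 falls in track B as its term 9, giving 55.

729, 55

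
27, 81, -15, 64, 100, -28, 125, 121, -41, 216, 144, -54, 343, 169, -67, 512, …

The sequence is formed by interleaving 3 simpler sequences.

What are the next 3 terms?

196, -80, 729

Read the sequence 3 terms at a time; column i is its own pattern.
Subsequence A: 27, 64, 125, 216, 343, 512 (consecutive cubes n³ from n = 3).
Subsequence B: 81, 100, 121, 144, 169 (perfect squares starting at 9²).
Subsequence C: -15, -28, -41, -54, -67 (arithmetic with common difference −13).
The 17th slot belongs to subsequence B; its 6th term is 196.
Term 18 comes from subsequence C (its 6th entry): -80.
Position 19 falls in subsequence A as its term 7, giving 729.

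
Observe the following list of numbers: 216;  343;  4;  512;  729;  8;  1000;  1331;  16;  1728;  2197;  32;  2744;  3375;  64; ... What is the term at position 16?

Positions follow the repeating pattern AAB; grouping by letter gives 2 tracks.
Stream A is 216, 343, 512, 729, 1000, 1331, 1728, 2197, 2744, 3375, which is perfect cubes starting at 6³.
Stream B is 4, 8, 16, 32, 64, which is powers 2^2, 2^3, 2^4, ….
Position 16 falls in stream A as its term 11, giving 4096.

4096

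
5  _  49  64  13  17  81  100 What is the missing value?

9

Reading positions in blocks of 4 reveals the pattern AABB — 2 tracks woven together.
Track A: 5, ?, 13, 17 — adding 4 each time.
Track B: 49, 64, 81, 100 — consecutive squares n² from n = 7.
The gap is track A's term 2; the rule gives 9.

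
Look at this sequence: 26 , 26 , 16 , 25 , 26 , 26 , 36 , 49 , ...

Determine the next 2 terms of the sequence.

26, 26

Positions follow the repeating pattern AABB; grouping by letter gives 2 tracks.
Stream A: 26, 26, 26, 26 — the constant sequence 26.
Stream B: 16, 25, 36, 49 — consecutive squares n² from n = 4.
Term 9 comes from stream A (its 5th entry): 26.
Term 10 comes from stream A (its 6th entry): 26.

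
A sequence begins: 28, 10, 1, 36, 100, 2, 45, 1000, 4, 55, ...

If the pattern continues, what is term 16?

78

Split by position mod 3: positions 1, 4, 7, … form one track, and each other residue class forms its own.
Track A: 28, 36, 45, 55 — triangular numbers n(n+1)/2 for n = 7, 8, ….
Track B: 10, 100, 1000 — powers of 10.
Track C: 1, 2, 4 — multiplying by 2 each time.
Position 16 → track A, term 6 = 78.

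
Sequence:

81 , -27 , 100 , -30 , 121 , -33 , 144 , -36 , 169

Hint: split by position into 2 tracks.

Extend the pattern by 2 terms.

-39, 196

Split by position mod 2 into 2 tracks.
Subsequence A = 81, 100, 121, 144, 169: perfect squares starting at 9².
Subsequence B = -27, -30, -33, -36: subtracting 3 each time.
The 10th slot belongs to subsequence B; its 5th term is -39.
Position 11 → subsequence A, term 6 = 196.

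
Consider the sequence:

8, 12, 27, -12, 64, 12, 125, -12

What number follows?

Positions 1, 3, 5, … form one subsequence and positions 2, 4, 6, … form another.
Track A = 8, 27, 64, 125: the cubes 2³, 3³, 4³, ….
Track B = 12, -12, 12, -12: the oscillation 12·(−1)^(n+1).
Term 9 comes from track A (its 5th entry): 216.

216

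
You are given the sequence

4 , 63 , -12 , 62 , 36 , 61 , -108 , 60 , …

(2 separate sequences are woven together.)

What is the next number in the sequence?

Positions 1, 3, 5, … form one subsequence and positions 2, 4, 6, … form another.
Track A = 4, -12, 36, -108: multiplying by -3 each time.
Track B = 63, 62, 61, 60: subtracting 1 each time.
Term 9 comes from track A (its 5th entry): 324.

324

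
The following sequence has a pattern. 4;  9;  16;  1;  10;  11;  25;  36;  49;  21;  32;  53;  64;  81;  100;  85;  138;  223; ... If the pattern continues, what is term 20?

Positions follow the repeating pattern AAABBB; grouping by letter gives 2 tracks.
Track A is 4, 9, 16, 25, 36, 49, 64, 81, 100, which is consecutive squares n² from n = 2.
Track B is 1, 10, 11, 21, 32, 53, 85, 138, 223, which is each term equals the sum of the previous two.
Position 20 → track A, term 11 = 144.

144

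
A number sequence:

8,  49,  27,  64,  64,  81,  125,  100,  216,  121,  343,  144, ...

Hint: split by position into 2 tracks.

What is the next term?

Taking every 2nd term gives 2 separate tracks.
Subsequence A: 8, 27, 64, 125, 216, 343 (consecutive cubes n³ from n = 2).
Subsequence B: 49, 64, 81, 100, 121, 144 (the squares 7², 8², 9², …).
Position 13 → subsequence A, term 7 = 512.

512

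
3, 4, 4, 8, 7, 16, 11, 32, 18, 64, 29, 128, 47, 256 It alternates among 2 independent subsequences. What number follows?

Odd-indexed and even-indexed terms follow separate rules.
Track A is 3, 4, 7, 11, 18, 29, 47, which is Fibonacci-style (each term is the sum of the two before it).
Track B is 4, 8, 16, 32, 64, 128, 256, which is powers of 2.
Position 15 → track A, term 8 = 76.

76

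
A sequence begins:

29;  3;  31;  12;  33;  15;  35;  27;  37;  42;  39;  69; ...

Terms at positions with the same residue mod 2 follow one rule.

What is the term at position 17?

45

Positions 1, 3, 5, … form one subsequence and positions 2, 4, 6, … form another.
Stream A: 29, 31, 33, 35, 37, 39. Arithmetic, step +2.
Stream B: 3, 12, 15, 27, 42, 69. Fibonacci-style (each term is the sum of the two before it).
Term 17 comes from stream A (its 9th entry): 45.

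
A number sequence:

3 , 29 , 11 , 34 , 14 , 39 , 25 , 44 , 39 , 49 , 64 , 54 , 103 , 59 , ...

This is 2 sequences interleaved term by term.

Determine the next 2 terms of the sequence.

167, 64

Split by position mod 2 into 2 tracks.
Track A: 3, 11, 14, 25, 39, 64, 103 (Fibonacci-style (each term is the sum of the two before it)).
Track B: 29, 34, 39, 44, 49, 54, 59 (arithmetic, step +5).
Position 15 → track A, term 8 = 167.
Position 16 falls in track B as its term 8, giving 64.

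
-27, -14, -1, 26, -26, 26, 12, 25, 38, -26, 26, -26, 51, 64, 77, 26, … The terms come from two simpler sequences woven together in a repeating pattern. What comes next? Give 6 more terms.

Reading positions in blocks of 6 reveals the pattern AAABBB — 2 tracks woven together.
Track A: -27, -14, -1, 12, 25, 38, 51, 64, 77 (adding 13 each time).
Track B: 26, -26, 26, -26, 26, -26, 26 (alternating ±26).
Position 17 falls in track B as its term 8, giving -26.
The 18th slot belongs to track B; its 9th term is 26.
Position 19 falls in track A as its term 10, giving 90.
Term 20 comes from track A (its 11th entry): 103.
Term 21 comes from track A (its 12th entry): 116.
Term 22 comes from track B (its 10th entry): -26.

-26, 26, 90, 103, 116, -26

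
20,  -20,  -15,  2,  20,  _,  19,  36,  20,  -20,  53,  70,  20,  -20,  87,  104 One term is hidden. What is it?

-20

Reading positions in blocks of 4 reveals the pattern AABB — 2 tracks woven together.
Track A: 20, -20, 20, ?, 20, -20, 20, -20 (oscillating between 20 and -20).
Track B: -15, 2, 19, 36, 53, 70, 87, 104 (adding 17 each time).
The gap is track A's term 4; the rule gives -20.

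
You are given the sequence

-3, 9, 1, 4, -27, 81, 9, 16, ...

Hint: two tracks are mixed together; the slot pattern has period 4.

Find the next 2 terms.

The slot pattern repeats as AABB (period 4), so there are 2 interleaved tracks.
Subsequence A = -3, 9, -27, 81: geometric, ×-3 each step.
Subsequence B = 1, 4, 9, 16: consecutive squares n² from n = 1.
Term 9 comes from subsequence A (its 5th entry): -243.
Position 10 → subsequence A, term 6 = 729.

-243, 729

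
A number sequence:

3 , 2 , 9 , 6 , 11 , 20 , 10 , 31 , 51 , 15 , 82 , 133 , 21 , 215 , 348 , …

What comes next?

The slot pattern repeats as ABB (period 3), so there are 2 interleaved tracks.
Track A: 3, 6, 10, 15, 21. The triangular numbers T_2, T_3, ….
Track B: 2, 9, 11, 20, 31, 51, 82, 133, 215, 348. Each term equals the sum of the previous two.
Term 16 comes from track A (its 6th entry): 28.

28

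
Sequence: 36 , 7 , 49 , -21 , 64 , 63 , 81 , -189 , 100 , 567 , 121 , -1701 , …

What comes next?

Positions 1, 3, 5, … form one subsequence and positions 2, 4, 6, … form another.
Track A: 36, 49, 64, 81, 100, 121 — the squares 6², 7², 8², ….
Track B: 7, -21, 63, -189, 567, -1701 — geometric with ratio -3.
Position 13 falls in track A as its term 7, giving 144.

144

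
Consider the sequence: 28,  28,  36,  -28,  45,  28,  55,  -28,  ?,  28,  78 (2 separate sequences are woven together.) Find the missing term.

Split by position mod 2 into 2 tracks.
Stream A: 28, 36, 45, 55, ?, 78 — triangular numbers n(n+1)/2 for n = 7, 8, ….
Stream B: 28, -28, 28, -28, 28 — oscillating between 28 and -28.
Stream A's pattern makes the blank 66.

66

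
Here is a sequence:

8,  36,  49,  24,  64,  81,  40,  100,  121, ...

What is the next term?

Reading positions in blocks of 3 reveals the pattern ABB — 2 tracks woven together.
Stream A: 8, 24, 40 (adding 16 each time).
Stream B: 36, 49, 64, 81, 100, 121 (the squares 6², 7², 8², …).
The 10th slot belongs to stream A; its 4th term is 56.

56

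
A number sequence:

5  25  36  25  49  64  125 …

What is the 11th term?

121

Positions follow the repeating pattern ABB; grouping by letter gives 2 tracks.
Track A: 5, 25, 125 — successive powers of 5.
Track B: 25, 36, 49, 64 — the squares 5², 6², 7², ….
Position 11 → track B, term 7 = 121.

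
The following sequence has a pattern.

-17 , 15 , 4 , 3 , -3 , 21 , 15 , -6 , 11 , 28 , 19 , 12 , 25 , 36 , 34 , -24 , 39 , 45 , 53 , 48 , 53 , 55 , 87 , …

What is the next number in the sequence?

Taking every 4th term gives 4 separate tracks.
Track A: -17, -3, 11, 25, 39, 53 (arithmetic, step +14).
Track B: 15, 21, 28, 36, 45, 55 (the triangular numbers T_5, T_6, …).
Track C: 4, 15, 19, 34, 53, 87 (each term equals the sum of the previous two).
Track D: 3, -6, 12, -24, 48 (geometric, ×-2 each step).
The 24th slot belongs to track D; its 6th term is -96.

-96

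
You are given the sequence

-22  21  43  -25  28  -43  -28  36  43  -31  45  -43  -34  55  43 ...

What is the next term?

Split by position mod 3 into 3 tracks.
Subsequence A: -22, -25, -28, -31, -34 (arithmetic with common difference −3).
Subsequence B: 21, 28, 36, 45, 55 (triangular numbers n(n+1)/2 for n = 6, 7, …).
Subsequence C: 43, -43, 43, -43, 43 (oscillating between 43 and -43).
Position 16 falls in subsequence A as its term 6, giving -37.

-37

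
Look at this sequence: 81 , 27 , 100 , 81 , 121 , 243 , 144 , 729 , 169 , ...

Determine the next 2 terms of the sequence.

2187, 196

The terms cycle through 2 interleaved subsequences.
Track A: 81, 100, 121, 144, 169 — the squares 9², 10², 11², ….
Track B: 27, 81, 243, 729 — successive powers of 3.
Position 10 → track B, term 5 = 2187.
The 11th slot belongs to track A; its 6th term is 196.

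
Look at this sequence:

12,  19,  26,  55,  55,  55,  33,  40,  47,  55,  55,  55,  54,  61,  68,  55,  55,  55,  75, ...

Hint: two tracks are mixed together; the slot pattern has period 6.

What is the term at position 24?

The slot pattern repeats as AAABBB (period 6), so there are 2 interleaved tracks.
Subsequence A = 12, 19, 26, 33, 40, 47, 54, 61, 68, 75: linear: a_n = 5 + 7·n.
Subsequence B = 55, 55, 55, 55, 55, 55, 55, 55, 55: always 55.
The 24th slot belongs to subsequence B; its 12th term is 55.

55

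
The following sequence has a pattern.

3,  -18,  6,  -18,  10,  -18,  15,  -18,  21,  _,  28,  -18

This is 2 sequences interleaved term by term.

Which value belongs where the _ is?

Taking every 2nd term gives 2 separate tracks.
Stream A = 3, 6, 10, 15, 21, 28: triangular numbers starting at T_2.
Stream B = -18, -18, -18, -18, ?, -18: constant -18.
Stream B's pattern makes the blank -18.

-18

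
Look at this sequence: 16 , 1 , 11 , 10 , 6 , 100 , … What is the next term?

Odd-indexed and even-indexed terms follow separate rules.
Track A is 16, 11, 6, which is arithmetic, step −5.
Track B is 1, 10, 100, which is successive powers of 10.
Position 7 falls in track A as its term 4, giving 1.

1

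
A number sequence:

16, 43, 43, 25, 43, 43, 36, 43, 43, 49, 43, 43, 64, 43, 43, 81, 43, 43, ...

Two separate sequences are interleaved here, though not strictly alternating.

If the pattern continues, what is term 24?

The slot pattern repeats as ABB (period 3), so there are 2 interleaved tracks.
Track A: 16, 25, 36, 49, 64, 81 — the squares 4², 5², 6², ….
Track B: 43, 43, 43, 43, 43, 43, 43, 43, 43, 43, 43, 43 — always 43.
Position 24 falls in track B as its term 16, giving 43.

43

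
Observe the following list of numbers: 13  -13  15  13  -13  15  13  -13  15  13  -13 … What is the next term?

Positions follow the repeating pattern AAB; grouping by letter gives 2 tracks.
Track A: 13, -13, 13, -13, 13, -13, 13, -13. Oscillating between 13 and -13.
Track B: 15, 15, 15. The constant sequence 15.
Position 12 falls in track B as its term 4, giving 15.

15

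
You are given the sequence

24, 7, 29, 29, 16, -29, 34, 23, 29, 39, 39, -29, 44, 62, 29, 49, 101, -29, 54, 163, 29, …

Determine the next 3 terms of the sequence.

Taking every 3rd term gives 3 separate tracks.
Stream A: 24, 29, 34, 39, 44, 49, 54 — arithmetic with common difference +5.
Stream B: 7, 16, 23, 39, 62, 101, 163 — Fibonacci-style (each term is the sum of the two before it).
Stream C: 29, -29, 29, -29, 29, -29, 29 — alternating ±29.
Term 22 comes from stream A (its 8th entry): 59.
Position 23 → stream B, term 8 = 264.
Term 24 comes from stream C (its 8th entry): -29.

59, 264, -29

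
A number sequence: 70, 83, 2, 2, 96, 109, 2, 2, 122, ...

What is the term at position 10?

135

The slot pattern repeats as AABB (period 4), so there are 2 interleaved tracks.
Track A: 70, 83, 96, 109, 122. Arithmetic, step +13.
Track B: 2, 2, 2, 2. Constant 2.
Position 10 → track A, term 6 = 135.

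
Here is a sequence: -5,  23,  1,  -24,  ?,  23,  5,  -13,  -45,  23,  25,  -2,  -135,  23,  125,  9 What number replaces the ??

-15

Split by position mod 4: positions 1, 5, 9, … form one track, and each other residue class forms its own.
Subsequence A: -5, ?, -45, -135 — geometric, ×3 each step.
Subsequence B: 23, 23, 23, 23 — constant 23.
Subsequence C: 1, 5, 25, 125 — successive powers of 5.
Subsequence D: -24, -13, -2, 9 — arithmetic, step +11.
Filling subsequence A at index 2 by its rule yields -15.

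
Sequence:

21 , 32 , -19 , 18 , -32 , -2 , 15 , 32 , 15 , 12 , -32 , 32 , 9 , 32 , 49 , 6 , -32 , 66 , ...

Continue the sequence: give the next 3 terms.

3, 32, 83

Split by position mod 3: positions 1, 4, 7, … form one track, and each other residue class forms its own.
Stream A = 21, 18, 15, 12, 9, 6: arithmetic with common difference −3.
Stream B = 32, -32, 32, -32, 32, -32: alternating ±32.
Stream C = -19, -2, 15, 32, 49, 66: linear: a_n = -36 + 17·n.
The 19th slot belongs to stream A; its 7th term is 3.
Position 20 falls in stream B as its term 7, giving 32.
Position 21 → stream C, term 7 = 83.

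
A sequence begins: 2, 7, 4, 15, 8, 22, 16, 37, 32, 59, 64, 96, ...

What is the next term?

128

Split by position mod 2 into 2 tracks.
Track A: 2, 4, 8, 16, 32, 64 (successive powers of 2).
Track B: 7, 15, 22, 37, 59, 96 (a Fibonacci-like recurrence a_n = a_{n-1} + a_{n-2}).
The 13th slot belongs to track A; its 7th term is 128.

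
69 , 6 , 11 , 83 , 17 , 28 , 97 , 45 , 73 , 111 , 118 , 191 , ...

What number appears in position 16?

Reading positions in blocks of 3 reveals the pattern ABB — 2 tracks woven together.
Track A is 69, 83, 97, 111, which is arithmetic with common difference +14.
Track B is 6, 11, 17, 28, 45, 73, 118, 191, which is Fibonacci-style (each term is the sum of the two before it).
The 16th slot belongs to track A; its 6th term is 139.

139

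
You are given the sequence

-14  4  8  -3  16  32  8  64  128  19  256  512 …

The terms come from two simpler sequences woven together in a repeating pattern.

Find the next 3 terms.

Positions follow the repeating pattern ABB; grouping by letter gives 2 tracks.
Track A = -14, -3, 8, 19: arithmetic with common difference +11.
Track B = 4, 8, 16, 32, 64, 128, 256, 512: powers of 2.
Term 13 comes from track A (its 5th entry): 30.
Position 14 falls in track B as its term 9, giving 1024.
Position 15 → track B, term 10 = 2048.

30, 1024, 2048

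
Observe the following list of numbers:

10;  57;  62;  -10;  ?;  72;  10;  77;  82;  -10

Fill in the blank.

67

Reading positions in blocks of 3 reveals the pattern ABB — 2 tracks woven together.
Stream A: 10, -10, 10, -10. Alternating ±10.
Stream B: 57, 62, ?, 72, 77, 82. Arithmetic, step +5.
Stream B's pattern makes the blank 67.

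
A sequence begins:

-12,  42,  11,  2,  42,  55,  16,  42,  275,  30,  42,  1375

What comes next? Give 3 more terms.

The terms cycle through 3 interleaved subsequences.
Track A: -12, 2, 16, 30 (linear: a_n = -26 + 14·n).
Track B: 42, 42, 42, 42 (always 42).
Track C: 11, 55, 275, 1375 (geometric, ×5 each step).
The 13th slot belongs to track A; its 5th term is 44.
The 14th slot belongs to track B; its 5th term is 42.
The 15th slot belongs to track C; its 5th term is 6875.

44, 42, 6875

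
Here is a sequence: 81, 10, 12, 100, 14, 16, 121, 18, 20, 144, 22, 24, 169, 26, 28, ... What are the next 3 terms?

196, 30, 32

Positions follow the repeating pattern ABB; grouping by letter gives 2 tracks.
Stream A is 81, 100, 121, 144, 169, which is consecutive squares n² from n = 9.
Stream B is 10, 12, 14, 16, 18, 20, 22, 24, 26, 28, which is linear: a_n = 8 + 2·n.
Position 16 falls in stream A as its term 6, giving 196.
The 17th slot belongs to stream B; its 11th term is 30.
Term 18 comes from stream B (its 12th entry): 32.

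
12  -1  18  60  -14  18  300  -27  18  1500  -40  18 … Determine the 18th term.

18

Read the sequence 3 terms at a time; column i is its own pattern.
Subsequence A is 12, 60, 300, 1500, which is geometric, ×5 each step.
Subsequence B is -1, -14, -27, -40, which is subtracting 13 each time.
Subsequence C is 18, 18, 18, 18, which is constant 18.
Position 18 → subsequence C, term 6 = 18.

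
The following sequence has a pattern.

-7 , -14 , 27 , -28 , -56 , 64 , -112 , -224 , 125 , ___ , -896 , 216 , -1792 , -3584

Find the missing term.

Positions follow the repeating pattern AAB; grouping by letter gives 2 tracks.
Track A: -7, -14, -28, -56, -112, -224, ?, -896, -1792, -3584 — a geometric progression (common ratio 2).
Track B: 27, 64, 125, 216 — the cubes 3³, 4³, 5³, ….
Track A's pattern makes the blank -448.

-448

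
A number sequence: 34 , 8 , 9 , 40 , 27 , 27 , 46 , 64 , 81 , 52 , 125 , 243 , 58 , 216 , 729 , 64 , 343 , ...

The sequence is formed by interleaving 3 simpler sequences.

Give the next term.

2187

Split by position mod 3: positions 1, 4, 7, … form one track, and each other residue class forms its own.
Track A: 34, 40, 46, 52, 58, 64 — adding 6 each time.
Track B: 8, 27, 64, 125, 216, 343 — perfect cubes starting at 2³.
Track C: 9, 27, 81, 243, 729 — successive powers of 3.
The 18th slot belongs to track C; its 6th term is 2187.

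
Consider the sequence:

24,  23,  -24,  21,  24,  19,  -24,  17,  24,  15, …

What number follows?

The terms cycle through 2 interleaved subsequences.
Subsequence A is 24, -24, 24, -24, 24, which is the oscillation 24·(−1)^(n+1).
Subsequence B is 23, 21, 19, 17, 15, which is subtracting 2 each time.
The 11th slot belongs to subsequence A; its 6th term is -24.

-24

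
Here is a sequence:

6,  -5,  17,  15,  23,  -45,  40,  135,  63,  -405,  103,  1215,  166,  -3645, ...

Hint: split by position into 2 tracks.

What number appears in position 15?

Taking every 2nd term gives 2 separate tracks.
Track A = 6, 17, 23, 40, 63, 103, 166: a Fibonacci-like recurrence a_n = a_{n-1} + a_{n-2}.
Track B = -5, 15, -45, 135, -405, 1215, -3645: geometric with ratio -3.
Position 15 → track A, term 8 = 269.

269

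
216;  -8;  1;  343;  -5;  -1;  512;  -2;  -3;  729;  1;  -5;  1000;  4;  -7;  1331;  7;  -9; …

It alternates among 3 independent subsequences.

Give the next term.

1728

Split by position mod 3: positions 1, 4, 7, … form one track, and each other residue class forms its own.
Track A: 216, 343, 512, 729, 1000, 1331 (the cubes 6³, 7³, 8³, …).
Track B: -8, -5, -2, 1, 4, 7 (adding 3 each time).
Track C: 1, -1, -3, -5, -7, -9 (subtracting 2 each time).
The 19th slot belongs to track A; its 7th term is 1728.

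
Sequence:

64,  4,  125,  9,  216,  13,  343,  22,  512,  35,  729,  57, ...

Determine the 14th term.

Taking every 2nd term gives 2 separate tracks.
Track A: 64, 125, 216, 343, 512, 729. Perfect cubes starting at 4³.
Track B: 4, 9, 13, 22, 35, 57. A Fibonacci-like recurrence a_n = a_{n-1} + a_{n-2}.
Position 14 falls in track B as its term 7, giving 92.

92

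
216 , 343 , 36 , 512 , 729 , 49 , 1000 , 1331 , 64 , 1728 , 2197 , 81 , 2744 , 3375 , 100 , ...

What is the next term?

The slot pattern repeats as AAB (period 3), so there are 2 interleaved tracks.
Subsequence A: 216, 343, 512, 729, 1000, 1331, 1728, 2197, 2744, 3375 (perfect cubes starting at 6³).
Subsequence B: 36, 49, 64, 81, 100 (consecutive squares n² from n = 6).
The 16th slot belongs to subsequence A; its 11th term is 4096.

4096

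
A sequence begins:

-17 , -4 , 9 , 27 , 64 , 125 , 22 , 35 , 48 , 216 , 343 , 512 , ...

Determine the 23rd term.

2197

The slot pattern repeats as AAABBB (period 6), so there are 2 interleaved tracks.
Subsequence A = -17, -4, 9, 22, 35, 48: linear: a_n = -30 + 13·n.
Subsequence B = 27, 64, 125, 216, 343, 512: the cubes 3³, 4³, 5³, ….
Position 23 falls in subsequence B as its term 11, giving 2197.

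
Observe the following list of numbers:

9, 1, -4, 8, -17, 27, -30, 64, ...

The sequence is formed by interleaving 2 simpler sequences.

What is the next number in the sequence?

Odd-indexed and even-indexed terms follow separate rules.
Track A is 9, -4, -17, -30, which is linear: a_n = 22 − 13·n.
Track B is 1, 8, 27, 64, which is perfect cubes starting at 1³.
Term 9 comes from track A (its 5th entry): -43.

-43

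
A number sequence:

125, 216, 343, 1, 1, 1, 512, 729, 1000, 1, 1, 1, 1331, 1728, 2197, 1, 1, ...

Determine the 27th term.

The slot pattern repeats as AAABBB (period 6), so there are 2 interleaved tracks.
Track A = 125, 216, 343, 512, 729, 1000, 1331, 1728, 2197: consecutive cubes n³ from n = 5.
Track B = 1, 1, 1, 1, 1, 1, 1, 1: constant 1.
Position 27 → track A, term 15 = 6859.

6859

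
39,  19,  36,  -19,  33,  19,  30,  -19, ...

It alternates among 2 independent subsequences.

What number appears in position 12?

-19

Odd-indexed and even-indexed terms follow separate rules.
Subsequence A is 39, 36, 33, 30, which is subtracting 3 each time.
Subsequence B is 19, -19, 19, -19, which is the oscillation 19·(−1)^(n+1).
Position 12 → subsequence B, term 6 = -19.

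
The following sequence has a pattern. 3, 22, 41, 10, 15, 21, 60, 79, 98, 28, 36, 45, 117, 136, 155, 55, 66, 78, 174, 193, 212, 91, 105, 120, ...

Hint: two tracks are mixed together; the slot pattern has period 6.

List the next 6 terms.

231, 250, 269, 136, 153, 171

The slot pattern repeats as AAABBB (period 6), so there are 2 interleaved tracks.
Track A: 3, 22, 41, 60, 79, 98, 117, 136, 155, 174, 193, 212. Adding 19 each time.
Track B: 10, 15, 21, 28, 36, 45, 55, 66, 78, 91, 105, 120. The triangular numbers T_4, T_5, ….
Term 25 comes from track A (its 13th entry): 231.
Position 26 → track A, term 14 = 250.
The 27th slot belongs to track A; its 15th term is 269.
Position 28 falls in track B as its term 13, giving 136.
Position 29 falls in track B as its term 14, giving 153.
Term 30 comes from track B (its 15th entry): 171.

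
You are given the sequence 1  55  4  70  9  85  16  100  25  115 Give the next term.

36

The terms cycle through 2 interleaved subsequences.
Subsequence A is 1, 4, 9, 16, 25, which is the squares 1², 2², 3², ….
Subsequence B is 55, 70, 85, 100, 115, which is adding 15 each time.
Position 11 falls in subsequence A as its term 6, giving 36.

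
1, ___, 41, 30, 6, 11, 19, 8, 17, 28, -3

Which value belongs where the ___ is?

5

Positions follow the repeating pattern AABB; grouping by letter gives 2 tracks.
Track A: 1, ?, 6, 11, 17, 28 (a Fibonacci-like recurrence a_n = a_{n-1} + a_{n-2}).
Track B: 41, 30, 19, 8, -3 (linear: a_n = 52 − 11·n).
Filling track A at index 2 by its rule yields 5.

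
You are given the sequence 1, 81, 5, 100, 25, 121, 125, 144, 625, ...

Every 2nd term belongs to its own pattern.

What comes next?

Odd-indexed and even-indexed terms follow separate rules.
Stream A is 1, 5, 25, 125, 625, which is geometric with ratio 5.
Stream B is 81, 100, 121, 144, which is consecutive squares n² from n = 9.
Position 10 → stream B, term 5 = 169.

169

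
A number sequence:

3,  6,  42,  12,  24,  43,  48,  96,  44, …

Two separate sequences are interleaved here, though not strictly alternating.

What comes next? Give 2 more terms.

The slot pattern repeats as AAB (period 3), so there are 2 interleaved tracks.
Track A = 3, 6, 12, 24, 48, 96: geometric with ratio 2.
Track B = 42, 43, 44: arithmetic with common difference +1.
Term 10 comes from track A (its 7th entry): 192.
Position 11 falls in track A as its term 8, giving 384.

192, 384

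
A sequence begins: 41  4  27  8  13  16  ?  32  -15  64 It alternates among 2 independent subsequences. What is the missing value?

-1

The terms cycle through 2 interleaved subsequences.
Subsequence A is 41, 27, 13, ?, -15, which is arithmetic, step −14.
Subsequence B is 4, 8, 16, 32, 64, which is powers 2^2, 2^3, 2^4, ….
So the missing entry in subsequence A is -1.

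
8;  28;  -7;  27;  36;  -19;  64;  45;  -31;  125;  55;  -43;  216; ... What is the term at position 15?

-55

Split by position mod 3 into 3 tracks.
Track A: 8, 27, 64, 125, 216 — consecutive cubes n³ from n = 2.
Track B: 28, 36, 45, 55 — the triangular numbers T_7, T_8, ….
Track C: -7, -19, -31, -43 — subtracting 12 each time.
The 15th slot belongs to track C; its 5th term is -55.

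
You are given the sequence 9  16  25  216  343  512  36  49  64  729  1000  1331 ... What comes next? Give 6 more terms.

The slot pattern repeats as AAABBB (period 6), so there are 2 interleaved tracks.
Subsequence A: 9, 16, 25, 36, 49, 64. The squares 3², 4², 5², ….
Subsequence B: 216, 343, 512, 729, 1000, 1331. The cubes 6³, 7³, 8³, ….
Position 13 falls in subsequence A as its term 7, giving 81.
Position 14 falls in subsequence A as its term 8, giving 100.
Term 15 comes from subsequence A (its 9th entry): 121.
Position 16 → subsequence B, term 7 = 1728.
Position 17 → subsequence B, term 8 = 2197.
Position 18 → subsequence B, term 9 = 2744.

81, 100, 121, 1728, 2197, 2744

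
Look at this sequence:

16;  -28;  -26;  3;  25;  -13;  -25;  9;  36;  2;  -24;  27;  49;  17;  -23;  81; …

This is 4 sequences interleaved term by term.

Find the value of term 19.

Taking every 4th term gives 4 separate tracks.
Track A = 16, 25, 36, 49: consecutive squares n² from n = 4.
Track B = -28, -13, 2, 17: adding 15 each time.
Track C = -26, -25, -24, -23: arithmetic with common difference +1.
Track D = 3, 9, 27, 81: a geometric progression (common ratio 3).
The 19th slot belongs to track C; its 5th term is -22.

-22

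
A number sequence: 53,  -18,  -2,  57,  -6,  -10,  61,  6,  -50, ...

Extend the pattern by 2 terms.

65, 18

Split by position mod 3 into 3 tracks.
Track A: 53, 57, 61 (linear: a_n = 49 + 4·n).
Track B: -18, -6, 6 (linear: a_n = -30 + 12·n).
Track C: -2, -10, -50 (multiplying by 5 each time).
Term 10 comes from track A (its 4th entry): 65.
Position 11 → track B, term 4 = 18.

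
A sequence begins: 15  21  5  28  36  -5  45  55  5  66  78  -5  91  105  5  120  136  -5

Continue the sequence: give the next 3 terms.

The slot pattern repeats as AAB (period 3), so there are 2 interleaved tracks.
Stream A: 15, 21, 28, 36, 45, 55, 66, 78, 91, 105, 120, 136. The triangular numbers T_5, T_6, ….
Stream B: 5, -5, 5, -5, 5, -5. Oscillating between 5 and -5.
Position 19 → stream A, term 13 = 153.
Term 20 comes from stream A (its 14th entry): 171.
The 21st slot belongs to stream B; its 7th term is 5.

153, 171, 5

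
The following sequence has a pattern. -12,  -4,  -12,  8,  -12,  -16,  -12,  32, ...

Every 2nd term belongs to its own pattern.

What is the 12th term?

Split by position mod 2 into 2 tracks.
Track A: -12, -12, -12, -12 (constant -12).
Track B: -4, 8, -16, 32 (a geometric progression (common ratio -2)).
Term 12 comes from track B (its 6th entry): 128.

128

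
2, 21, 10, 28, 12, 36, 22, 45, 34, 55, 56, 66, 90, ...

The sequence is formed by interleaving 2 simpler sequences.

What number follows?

78

Split by position mod 2 into 2 tracks.
Subsequence A: 2, 10, 12, 22, 34, 56, 90. Each term equals the sum of the previous two.
Subsequence B: 21, 28, 36, 45, 55, 66. Triangular numbers n(n+1)/2 for n = 6, 7, ….
Term 14 comes from subsequence B (its 7th entry): 78.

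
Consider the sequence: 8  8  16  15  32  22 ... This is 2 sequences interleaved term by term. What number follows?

Split by position mod 2 into 2 tracks.
Subsequence A is 8, 16, 32, which is geometric with ratio 2.
Subsequence B is 8, 15, 22, which is arithmetic, step +7.
Position 7 → subsequence A, term 4 = 64.

64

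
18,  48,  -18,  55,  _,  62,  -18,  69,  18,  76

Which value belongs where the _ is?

18

Split by position mod 2 into 2 tracks.
Track A: 18, -18, ?, -18, 18 — the oscillation 18·(−1)^(n+1).
Track B: 48, 55, 62, 69, 76 — arithmetic, step +7.
The gap is track A's term 3; the rule gives 18.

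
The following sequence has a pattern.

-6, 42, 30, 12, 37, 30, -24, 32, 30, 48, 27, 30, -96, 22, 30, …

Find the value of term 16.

Split by position mod 3: positions 1, 4, 7, … form one track, and each other residue class forms its own.
Subsequence A: -6, 12, -24, 48, -96. Geometric with ratio -2.
Subsequence B: 42, 37, 32, 27, 22. Arithmetic, step −5.
Subsequence C: 30, 30, 30, 30, 30. The constant sequence 30.
Term 16 comes from subsequence A (its 6th entry): 192.

192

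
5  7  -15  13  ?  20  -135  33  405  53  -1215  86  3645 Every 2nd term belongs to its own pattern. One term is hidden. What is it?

45

Split by position mod 2 into 2 tracks.
Subsequence A = 5, -15, ?, -135, 405, -1215, 3645: a geometric progression (common ratio -3).
Subsequence B = 7, 13, 20, 33, 53, 86: Fibonacci-style (each term is the sum of the two before it).
Filling subsequence A at index 3 by its rule yields 45.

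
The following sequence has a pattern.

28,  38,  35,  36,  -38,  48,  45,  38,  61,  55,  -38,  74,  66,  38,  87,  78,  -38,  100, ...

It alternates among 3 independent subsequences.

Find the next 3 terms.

91, 38, 113

The terms cycle through 3 interleaved subsequences.
Stream A: 28, 36, 45, 55, 66, 78. Triangular numbers n(n+1)/2 for n = 7, 8, ….
Stream B: 38, -38, 38, -38, 38, -38. Oscillating between 38 and -38.
Stream C: 35, 48, 61, 74, 87, 100. Arithmetic with common difference +13.
Position 19 falls in stream A as its term 7, giving 91.
Term 20 comes from stream B (its 7th entry): 38.
Position 21 falls in stream C as its term 7, giving 113.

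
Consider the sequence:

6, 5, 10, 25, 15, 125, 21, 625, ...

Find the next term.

The terms cycle through 2 interleaved subsequences.
Track A: 6, 10, 15, 21. Triangular numbers starting at T_3.
Track B: 5, 25, 125, 625. A geometric progression (common ratio 5).
Position 9 falls in track A as its term 5, giving 28.

28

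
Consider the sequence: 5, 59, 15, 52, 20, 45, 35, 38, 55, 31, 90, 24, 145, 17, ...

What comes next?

235

The terms cycle through 2 interleaved subsequences.
Subsequence A: 5, 15, 20, 35, 55, 90, 145. A Fibonacci-like recurrence a_n = a_{n-1} + a_{n-2}.
Subsequence B: 59, 52, 45, 38, 31, 24, 17. Arithmetic, step −7.
Position 15 → subsequence A, term 8 = 235.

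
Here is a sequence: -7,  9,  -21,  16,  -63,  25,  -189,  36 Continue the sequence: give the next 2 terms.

Odd-indexed and even-indexed terms follow separate rules.
Stream A is -7, -21, -63, -189, which is geometric with ratio 3.
Stream B is 9, 16, 25, 36, which is perfect squares starting at 3².
Term 9 comes from stream A (its 5th entry): -567.
Position 10 → stream B, term 5 = 49.

-567, 49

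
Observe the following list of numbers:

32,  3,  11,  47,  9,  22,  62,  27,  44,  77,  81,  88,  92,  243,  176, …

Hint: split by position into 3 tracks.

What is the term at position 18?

Taking every 3rd term gives 3 separate tracks.
Track A is 32, 47, 62, 77, 92, which is linear: a_n = 17 + 15·n.
Track B is 3, 9, 27, 81, 243, which is successive powers of 3.
Track C is 11, 22, 44, 88, 176, which is geometric with ratio 2.
Position 18 falls in track C as its term 6, giving 352.

352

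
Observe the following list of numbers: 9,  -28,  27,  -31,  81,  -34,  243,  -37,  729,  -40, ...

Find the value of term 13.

6561

Positions 1, 3, 5, … form one subsequence and positions 2, 4, 6, … form another.
Track A: 9, 27, 81, 243, 729 — powers 3^2, 3^3, 3^4, ….
Track B: -28, -31, -34, -37, -40 — linear: a_n = -25 − 3·n.
Position 13 → track A, term 7 = 6561.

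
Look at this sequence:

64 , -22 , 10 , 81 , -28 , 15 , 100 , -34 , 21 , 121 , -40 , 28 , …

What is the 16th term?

Split by position mod 3 into 3 tracks.
Stream A = 64, 81, 100, 121: the squares 8², 9², 10², ….
Stream B = -22, -28, -34, -40: linear: a_n = -16 − 6·n.
Stream C = 10, 15, 21, 28: triangular numbers n(n+1)/2 for n = 4, 5, ….
Position 16 falls in stream A as its term 6, giving 169.

169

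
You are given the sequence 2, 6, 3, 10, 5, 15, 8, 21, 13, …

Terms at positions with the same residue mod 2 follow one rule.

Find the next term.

28

Odd-indexed and even-indexed terms follow separate rules.
Track A is 2, 3, 5, 8, 13, which is Fibonacci-style (each term is the sum of the two before it).
Track B is 6, 10, 15, 21, which is the triangular numbers T_3, T_4, ….
The 10th slot belongs to track B; its 5th term is 28.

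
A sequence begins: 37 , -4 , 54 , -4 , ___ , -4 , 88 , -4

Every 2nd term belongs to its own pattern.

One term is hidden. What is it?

Positions 1, 3, 5, … form one subsequence and positions 2, 4, 6, … form another.
Track A = 37, 54, ?, 88: adding 17 each time.
Track B = -4, -4, -4, -4: constant -4.
Track A's pattern makes the blank 71.

71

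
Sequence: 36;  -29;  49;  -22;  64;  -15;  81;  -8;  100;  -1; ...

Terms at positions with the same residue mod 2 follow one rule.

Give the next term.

Positions 1, 3, 5, … form one subsequence and positions 2, 4, 6, … form another.
Stream A: 36, 49, 64, 81, 100 — the squares 6², 7², 8², ….
Stream B: -29, -22, -15, -8, -1 — adding 7 each time.
Position 11 → stream A, term 6 = 121.

121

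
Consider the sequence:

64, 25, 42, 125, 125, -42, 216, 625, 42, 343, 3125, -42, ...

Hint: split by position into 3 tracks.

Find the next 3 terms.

512, 15625, 42

Split by position mod 3: positions 1, 4, 7, … form one track, and each other residue class forms its own.
Track A = 64, 125, 216, 343: the cubes 4³, 5³, 6³, ….
Track B = 25, 125, 625, 3125: successive powers of 5.
Track C = 42, -42, 42, -42: oscillating between 42 and -42.
Term 13 comes from track A (its 5th entry): 512.
Position 14 → track B, term 5 = 15625.
The 15th slot belongs to track C; its 5th term is 42.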